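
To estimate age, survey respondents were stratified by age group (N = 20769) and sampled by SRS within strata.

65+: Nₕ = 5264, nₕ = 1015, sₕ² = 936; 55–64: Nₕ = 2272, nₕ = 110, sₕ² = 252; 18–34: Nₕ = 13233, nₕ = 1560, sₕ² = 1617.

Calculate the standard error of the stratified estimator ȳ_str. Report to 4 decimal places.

0.6672

Var(ȳ_str) = Σₕ Wₕ²(1 − fₕ)sₕ²/nₕ with Wₕ = Nₕ/N, N = 20769.
65+: Wₕ = 0.25345467; term = 0.25345467²·(1 − 0.19281915)·936/1015 = 0.047816881.
55–64: Wₕ = 0.10939381; term = 0.10939381²·(1 − 0.04841549)·252/110 = 0.026087995.
18–34: Wₕ = 0.63715152; term = 0.63715152²·(1 − 0.11788710)·1617/1560 = 0.37118896.
Sum = 0.44509384.
SE = √(0.44509384) = 0.6672.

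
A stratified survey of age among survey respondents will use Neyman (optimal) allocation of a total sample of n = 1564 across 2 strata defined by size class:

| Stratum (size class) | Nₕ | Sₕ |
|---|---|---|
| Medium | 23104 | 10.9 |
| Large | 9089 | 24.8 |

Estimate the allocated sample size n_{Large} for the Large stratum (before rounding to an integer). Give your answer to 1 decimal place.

Neyman allocation: nₕ = n·NₕSₕ / Σⱼ NⱼSⱼ.
Σ NⱼSⱼ = 23104·10.9 + 9089·24.8 = 477240.8.
n_{Large} = 1564·9089·24.8 / 477240.8 = 738.7.

738.7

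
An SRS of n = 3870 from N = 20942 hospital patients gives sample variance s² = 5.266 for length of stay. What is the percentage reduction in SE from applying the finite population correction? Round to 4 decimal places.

f = n/N = 3870/20942 = 0.18479610.
SE_no-fpc = √(s²/n) = 0.036887986; SE_fpc = √((1−f)s²/n) = 0.033305662.
Ratio = √(1−f) = 0.90288643. Reduction = 100·(1 − 0.90288643) = 9.7114%.

9.7114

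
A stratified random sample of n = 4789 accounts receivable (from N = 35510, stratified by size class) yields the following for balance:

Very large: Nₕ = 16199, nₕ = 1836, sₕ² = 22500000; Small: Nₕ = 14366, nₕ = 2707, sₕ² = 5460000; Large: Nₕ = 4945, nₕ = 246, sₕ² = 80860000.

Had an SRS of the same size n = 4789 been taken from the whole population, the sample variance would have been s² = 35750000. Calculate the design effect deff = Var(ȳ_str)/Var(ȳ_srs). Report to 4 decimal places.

1.3295

Var(ȳ_str) = Σ Wₕ²(1−fₕ)sₕ²/nₕ with Wₕ = Nₕ/35510:
  Very large: (16199/35510)²·(1−1836/16199)·22500000/1836 = 2261.215
  Small: (14366/35510)²·(1−2707/14366)·5460000/2707 = 267.91696
  Large: (4945/35510)²·(1−246/4945)·80860000/246 = 6057.1597
  → Var(ȳ_str) = 8586.2917.
Var(ȳ_srs) = (1 − 4789/35510)·35750000/4789 = 6458.2654.
deff = 8586.2917 / 6458.2654 = 1.3295.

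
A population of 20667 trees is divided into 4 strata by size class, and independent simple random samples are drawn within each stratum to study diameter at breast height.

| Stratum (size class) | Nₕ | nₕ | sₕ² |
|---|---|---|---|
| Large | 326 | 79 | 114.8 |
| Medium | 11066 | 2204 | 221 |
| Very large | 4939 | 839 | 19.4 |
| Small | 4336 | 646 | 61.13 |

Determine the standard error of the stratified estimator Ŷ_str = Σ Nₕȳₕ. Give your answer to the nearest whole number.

3454

Var(Ŷ_str) = Σₕ Nₕ²(1 − fₕ)sₕ²/nₕ.
Large: 326²·(1 − 79/326)·114.8/79 = 117011.72.
Medium: 11066²·(1 − 2204/11066)·221/2204 = 9.8333862 × 10^6.
Very large: 4939²·(1 − 839/4939)·19.4/839 = 468233.68.
Small: 4336²·(1 − 646/4336)·61.13/646 = 1.5140406 × 10^6.
Sum = 1.1932672 × 10^7.
SE = √(1.1932672 × 10^7) = 3454.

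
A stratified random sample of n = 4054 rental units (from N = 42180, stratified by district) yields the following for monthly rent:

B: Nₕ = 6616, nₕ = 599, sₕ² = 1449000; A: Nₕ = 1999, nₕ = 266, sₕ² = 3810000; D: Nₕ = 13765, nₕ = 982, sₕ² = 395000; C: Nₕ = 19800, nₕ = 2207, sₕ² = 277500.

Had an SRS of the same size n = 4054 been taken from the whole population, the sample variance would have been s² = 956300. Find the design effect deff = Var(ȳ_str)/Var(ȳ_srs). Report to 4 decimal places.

0.6867

Var(ȳ_str) = Σ Wₕ²(1−fₕ)sₕ²/nₕ with Wₕ = Nₕ/42180:
  B: (6616/42180)²·(1−599/6616)·1449000/599 = 54.125749
  A: (1999/42180)²·(1−266/1999)·3810000/266 = 27.889552
  D: (13765/42180)²·(1−982/13765)·395000/982 = 39.781528
  C: (19800/42180)²·(1−2207/19800)·277500/2207 = 24.61799
  → Var(ȳ_str) = 146.41482.
Var(ȳ_srs) = (1 − 4054/42180)·956300/4054 = 213.2186.
deff = 146.41482 / 213.2186 = 0.6867.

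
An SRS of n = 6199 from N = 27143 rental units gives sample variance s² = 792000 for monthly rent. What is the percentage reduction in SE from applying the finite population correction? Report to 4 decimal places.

12.1583

f = n/N = 6199/27143 = 0.22838301.
SE_no-fpc = √(s²/n) = 11.303209; SE_fpc = √((1−f)s²/n) = 9.9289349.
Ratio = √(1−f) = 0.87841732. Reduction = 100·(1 − 0.87841732) = 12.1583%.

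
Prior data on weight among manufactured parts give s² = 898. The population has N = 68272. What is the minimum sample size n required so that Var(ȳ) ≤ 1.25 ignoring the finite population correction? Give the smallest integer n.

Without fpc, n₀ = s²/D = 898/1.25 = 718.4000.
Rounding up, n = 719.

719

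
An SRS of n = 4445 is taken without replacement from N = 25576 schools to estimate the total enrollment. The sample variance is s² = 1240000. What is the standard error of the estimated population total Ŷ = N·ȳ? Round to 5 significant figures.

Var(Ŷ) = N²·Var(ȳ) = N²·(1 − n/N)·s²/n.
f = 4445/25576 = 0.17379575; Var(ȳ) = 0.82620425·1240000/4445 = 230.48218.
Var(Ŷ) = 25576² · 230.48218 = 1.5076572 × 10^11.
SE(Ŷ) = √(1.5076572 × 10^11) = 388290.

388290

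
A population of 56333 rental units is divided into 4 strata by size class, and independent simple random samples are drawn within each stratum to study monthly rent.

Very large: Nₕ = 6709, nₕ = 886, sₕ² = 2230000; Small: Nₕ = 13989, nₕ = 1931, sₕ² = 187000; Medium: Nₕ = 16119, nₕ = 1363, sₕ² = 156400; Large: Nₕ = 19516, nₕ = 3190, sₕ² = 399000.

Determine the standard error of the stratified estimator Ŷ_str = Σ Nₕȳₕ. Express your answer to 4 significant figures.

426400

Var(Ŷ_str) = Σₕ Nₕ²(1 − fₕ)sₕ²/nₕ.
Very large: 6709²·(1 − 886/6709)·2230000/886 = 9.8327664 × 10^10.
Small: 13989²·(1 − 1931/13989)·187000/1931 = 1.6335081 × 10^10.
Medium: 16119²·(1 − 1363/16119)·156400/1363 = 2.7292771 × 10^10.
Large: 19516²·(1 − 3190/19516)·399000/3190 = 3.9852247 × 10^10.
Sum = 1.8180776 × 10^11.
SE = √(1.8180776 × 10^11) = 426400.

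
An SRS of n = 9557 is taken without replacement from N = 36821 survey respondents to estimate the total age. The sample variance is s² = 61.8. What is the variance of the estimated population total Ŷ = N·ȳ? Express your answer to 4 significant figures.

6.492 × 10^6

Var(Ŷ) = N²·Var(ȳ) = N²·(1 − n/N)·s²/n.
f = 9557/36821 = 0.25955297; Var(ȳ) = 0.74044703·61.8/9557 = 0.0047880743.
Var(Ŷ) = 36821² · 0.0047880743 = 6.4916043 × 10^6.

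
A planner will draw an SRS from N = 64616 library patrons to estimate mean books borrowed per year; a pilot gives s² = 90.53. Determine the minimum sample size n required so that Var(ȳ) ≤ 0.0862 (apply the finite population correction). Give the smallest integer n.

1034

Without fpc, n₀ = s²/D = 90.53/0.0862 = 1050.2320.
With fpc, (1 − n/N)·s²/n ≤ D requires n ≥ n₀/(1 + n₀/N) = 1050.2320/(1 + 1050.2320/64616) = 1033.4351.
Rounding up, n = 1034.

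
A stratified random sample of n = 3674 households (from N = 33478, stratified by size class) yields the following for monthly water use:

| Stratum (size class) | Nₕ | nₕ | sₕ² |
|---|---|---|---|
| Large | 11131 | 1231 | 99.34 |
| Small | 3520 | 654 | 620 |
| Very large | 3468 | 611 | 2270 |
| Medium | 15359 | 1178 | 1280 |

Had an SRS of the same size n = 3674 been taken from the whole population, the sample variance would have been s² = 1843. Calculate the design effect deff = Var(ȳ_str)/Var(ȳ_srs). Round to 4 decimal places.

0.5833

Var(ȳ_str) = Σ Wₕ²(1−fₕ)sₕ²/nₕ with Wₕ = Nₕ/33478:
  Large: (11131/33478)²·(1−1231/11131)·99.34/1231 = 0.0079344435
  Small: (3520/33478)²·(1−654/3520)·620/654 = 0.0085332365
  Very large: (3468/33478)²·(1−611/3468)·2270/611 = 0.032843919
  Medium: (15359/33478)²·(1−1178/15359)·1280/1178 = 0.21116185
  → Var(ȳ_str) = 0.26047345.
Var(ȳ_srs) = (1 − 3674/33478)·1843/3674 = 0.44658202.
deff = 0.26047345 / 0.44658202 = 0.5833.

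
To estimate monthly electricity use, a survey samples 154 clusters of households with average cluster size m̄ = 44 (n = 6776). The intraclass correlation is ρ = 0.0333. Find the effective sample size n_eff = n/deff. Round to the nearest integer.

2786

deff = 1 + (44 − 1)·0.0333 = 1 + 1.4319 = 2.4319.
n_eff = 6776 / 2.4319 = 2786.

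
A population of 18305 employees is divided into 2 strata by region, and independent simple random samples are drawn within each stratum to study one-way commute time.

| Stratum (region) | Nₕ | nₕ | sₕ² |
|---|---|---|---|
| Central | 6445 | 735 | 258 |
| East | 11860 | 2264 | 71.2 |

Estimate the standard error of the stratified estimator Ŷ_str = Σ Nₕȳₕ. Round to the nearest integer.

4062

Var(Ŷ_str) = Σₕ Nₕ²(1 − fₕ)sₕ²/nₕ.
Central: 6445²·(1 − 735/6445)·258/735 = 1.2917884 × 10^7.
East: 11860²·(1 − 2264/11860)·71.2/2264 = 3.5791385 × 10^6.
Sum = 1.6497023 × 10^7.
SE = √(1.6497023 × 10^7) = 4062.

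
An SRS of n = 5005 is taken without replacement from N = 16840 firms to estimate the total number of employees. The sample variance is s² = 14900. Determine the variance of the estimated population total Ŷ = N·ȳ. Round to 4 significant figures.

5.933 × 10^8

Var(Ŷ) = N²·Var(ȳ) = N²·(1 − n/N)·s²/n.
f = 5005/16840 = 0.29720903; Var(ȳ) = 0.70279097·14900/5005 = 2.0922249.
Var(Ŷ) = 16840² · 2.0922249 = 5.9332485 × 10^8.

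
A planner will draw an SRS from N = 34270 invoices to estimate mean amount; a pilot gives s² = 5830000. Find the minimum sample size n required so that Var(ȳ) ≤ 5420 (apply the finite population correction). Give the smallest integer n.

Without fpc, n₀ = s²/D = 5830000/5420 = 1075.6458.
With fpc, (1 − n/N)·s²/n ≤ D requires n ≥ n₀/(1 + n₀/N) = 1075.6458/(1 + 1075.6458/34270) = 1042.9115.
Rounding up, n = 1043.

1043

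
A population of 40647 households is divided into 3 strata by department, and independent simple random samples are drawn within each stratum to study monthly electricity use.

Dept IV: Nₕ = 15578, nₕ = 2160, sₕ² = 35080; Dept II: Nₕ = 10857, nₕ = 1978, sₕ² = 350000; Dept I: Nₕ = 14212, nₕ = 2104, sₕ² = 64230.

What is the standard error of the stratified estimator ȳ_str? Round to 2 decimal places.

3.94

Var(ȳ_str) = Σₕ Wₕ²(1 − fₕ)sₕ²/nₕ with Wₕ = Nₕ/N, N = 40647.
Dept IV: Wₕ = 0.38325092; term = 0.38325092²·(1 − 0.13865708)·35080/2160 = 2.0546995.
Dept II: Wₕ = 0.26710458; term = 0.26710458²·(1 − 0.18218661)·350000/1978 = 10.324253.
Dept I: Wₕ = 0.34964450; term = 0.34964450²·(1 − 0.14804391)·64230/2104 = 3.1795291.
Sum = 15.558482.
SE = √(15.558482) = 3.94.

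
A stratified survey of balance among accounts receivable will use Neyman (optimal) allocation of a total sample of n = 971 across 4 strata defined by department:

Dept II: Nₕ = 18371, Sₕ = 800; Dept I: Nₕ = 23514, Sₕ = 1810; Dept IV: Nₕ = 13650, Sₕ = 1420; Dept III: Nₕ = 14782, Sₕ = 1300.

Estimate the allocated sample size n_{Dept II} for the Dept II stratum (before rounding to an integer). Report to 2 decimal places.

Neyman allocation: nₕ = n·NₕSₕ / Σⱼ NⱼSⱼ.
Σ NⱼSⱼ = 18371·800 + 23514·1810 + 13650·1420 + 14782·1300 = 9.585674 × 10^7.
n_{Dept II} = 971·18371·800 / (9.585674 × 10^7) = 148.87.

148.87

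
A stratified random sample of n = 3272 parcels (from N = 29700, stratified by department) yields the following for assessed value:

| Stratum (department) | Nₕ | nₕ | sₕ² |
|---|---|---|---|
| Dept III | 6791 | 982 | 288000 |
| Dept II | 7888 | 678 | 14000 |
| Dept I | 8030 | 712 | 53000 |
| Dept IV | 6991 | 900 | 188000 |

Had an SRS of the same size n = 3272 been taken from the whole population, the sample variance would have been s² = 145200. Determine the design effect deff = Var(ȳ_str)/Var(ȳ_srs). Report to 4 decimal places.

0.7468

Var(ȳ_str) = Σ Wₕ²(1−fₕ)sₕ²/nₕ with Wₕ = Nₕ/29700:
  Dept III: (6791/29700)²·(1−982/6791)·288000/982 = 13.116054
  Dept II: (7888/29700)²·(1−678/7888)·14000/678 = 1.3313358
  Dept I: (8030/29700)²·(1−712/8030)·53000/712 = 4.9589637
  Dept IV: (6991/29700)²·(1−900/6991)·188000/900 = 10.083942
  → Var(ȳ_str) = 29.490296.
Var(ȳ_srs) = (1 − 3272/29700)·145200/3272 = 39.487639.
deff = 29.490296 / 39.487639 = 0.7468.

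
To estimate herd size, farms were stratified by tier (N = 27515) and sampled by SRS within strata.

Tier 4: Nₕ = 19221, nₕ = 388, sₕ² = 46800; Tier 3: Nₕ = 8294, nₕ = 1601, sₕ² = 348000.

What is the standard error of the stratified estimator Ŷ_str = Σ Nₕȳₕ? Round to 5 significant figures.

Var(Ŷ_str) = Σₕ Nₕ²(1 − fₕ)sₕ²/nₕ.
Tier 4: 19221²·(1 − 388/19221)·46800/388 = 4.3662602 × 10^10.
Tier 3: 8294²·(1 − 1601/8294)·348000/1601 = 1.2066262 × 10^10.
Sum = 5.5728864 × 10^10.
SE = √(5.5728864 × 10^10) = 236070.

236070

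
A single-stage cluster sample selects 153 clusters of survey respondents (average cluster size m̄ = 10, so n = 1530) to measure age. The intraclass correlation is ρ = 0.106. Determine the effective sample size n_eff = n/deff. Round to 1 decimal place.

deff = 1 + (10 − 1)·0.106 = 1 + 0.954 = 1.954.
n_eff = 1530 / 1.954 = 783.0.

783.0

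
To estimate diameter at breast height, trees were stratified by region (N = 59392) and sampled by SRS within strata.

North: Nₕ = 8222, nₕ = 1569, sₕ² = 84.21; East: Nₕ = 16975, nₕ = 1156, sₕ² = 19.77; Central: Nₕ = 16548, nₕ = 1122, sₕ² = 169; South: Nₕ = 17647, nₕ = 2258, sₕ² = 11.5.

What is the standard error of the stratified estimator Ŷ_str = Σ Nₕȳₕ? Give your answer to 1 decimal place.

Var(Ŷ_str) = Σₕ Nₕ²(1 − fₕ)sₕ²/nₕ.
North: 8222²·(1 − 1569/8222)·84.21/1569 = 2.9358626 × 10^6.
East: 16975²·(1 − 1156/16975)·19.77/1156 = 4.5923782 × 10^6.
Central: 16548²·(1 − 1122/16548)·169/1122 = 3.8449676 × 10^7.
South: 17647²·(1 − 2258/17647)·11.5/2258 = 1.3831051 × 10^6.
Sum = 4.7361022 × 10^7.
SE = √(4.7361022 × 10^7) = 6881.9.

6881.9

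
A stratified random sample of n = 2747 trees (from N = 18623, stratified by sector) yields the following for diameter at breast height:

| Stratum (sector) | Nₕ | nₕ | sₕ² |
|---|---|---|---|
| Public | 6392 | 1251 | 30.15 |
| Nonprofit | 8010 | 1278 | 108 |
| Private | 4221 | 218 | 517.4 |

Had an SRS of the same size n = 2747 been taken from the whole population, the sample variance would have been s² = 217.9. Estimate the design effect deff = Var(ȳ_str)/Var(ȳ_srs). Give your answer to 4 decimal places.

1.9380

Var(ȳ_str) = Σ Wₕ²(1−fₕ)sₕ²/nₕ with Wₕ = Nₕ/18623:
  Public: (6392/18623)²·(1−1251/6392)·30.15/1251 = 0.002283574
  Nonprofit: (8010/18623)²·(1−1278/8010)·108/1278 = 0.01313924
  Private: (4221/18623)²·(1−218/4221)·517.4/218 = 0.11563028
  → Var(ȳ_str) = 0.13105309.
Var(ȳ_srs) = (1 − 2747/18623)·217.9/2747 = 0.067622312.
deff = 0.13105309 / 0.067622312 = 1.9380.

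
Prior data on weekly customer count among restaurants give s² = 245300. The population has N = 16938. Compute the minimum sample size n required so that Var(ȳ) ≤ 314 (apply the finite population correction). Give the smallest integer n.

747

Without fpc, n₀ = s²/D = 245300/314 = 781.2102.
With fpc, (1 − n/N)·s²/n ≤ D requires n ≥ n₀/(1 + n₀/N) = 781.2102/(1 + 781.2102/16938) = 746.7680.
Rounding up, n = 747.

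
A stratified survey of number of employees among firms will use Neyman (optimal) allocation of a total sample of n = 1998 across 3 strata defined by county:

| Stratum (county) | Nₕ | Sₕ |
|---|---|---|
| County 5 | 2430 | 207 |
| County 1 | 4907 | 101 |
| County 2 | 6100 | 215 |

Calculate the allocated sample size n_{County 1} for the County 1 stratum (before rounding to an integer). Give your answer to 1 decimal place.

Neyman allocation: nₕ = n·NₕSₕ / Σⱼ NⱼSⱼ.
Σ NⱼSⱼ = 2430·207 + 4907·101 + 6100·215 = 2.310117 × 10^6.
n_{County 1} = 1998·4907·101 / (2.310117 × 10^6) = 428.6.

428.6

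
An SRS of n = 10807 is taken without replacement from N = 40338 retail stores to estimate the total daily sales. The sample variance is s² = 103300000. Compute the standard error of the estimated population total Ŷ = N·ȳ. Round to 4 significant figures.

3.374 × 10^6

Var(Ŷ) = N²·Var(ȳ) = N²·(1 − n/N)·s²/n.
f = 10807/40338 = 0.26791115; Var(ȳ) = 0.73208885·103300000/10807 = 6997.7587.
Var(Ŷ) = 40338² · 6997.7587 = 1.1386433 × 10^13.
SE(Ŷ) = √(1.1386433 × 10^13) = 3.374 × 10^6.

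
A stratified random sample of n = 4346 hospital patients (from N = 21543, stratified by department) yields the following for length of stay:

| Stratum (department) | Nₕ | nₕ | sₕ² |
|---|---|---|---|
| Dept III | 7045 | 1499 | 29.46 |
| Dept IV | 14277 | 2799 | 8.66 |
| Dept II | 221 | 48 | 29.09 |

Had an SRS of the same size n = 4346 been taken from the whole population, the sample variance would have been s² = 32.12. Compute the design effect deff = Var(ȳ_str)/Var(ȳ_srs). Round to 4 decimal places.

Var(ȳ_str) = Σ Wₕ²(1−fₕ)sₕ²/nₕ with Wₕ = Nₕ/21543:
  Dept III: (7045/21543)²·(1−1499/7045)·29.46/1499 = 0.0016545489
  Dept IV: (14277/21543)²·(1−2799/14277)·8.66/2799 = 0.0010924607
  Dept II: (221/21543)²·(1−48/221)·29.09/48 = 4.9926198 × 10^-5
  → Var(ȳ_str) = 0.0027969358.
Var(ȳ_srs) = (1 − 4346/21543)·32.12/4346 = 0.0058997326.
deff = 0.0027969358 / 0.0058997326 = 0.4741.

0.4741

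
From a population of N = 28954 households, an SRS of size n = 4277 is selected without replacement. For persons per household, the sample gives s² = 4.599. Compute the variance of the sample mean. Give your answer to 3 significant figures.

9.16 × 10^-4

Under SRS without replacement, Var(ȳ) = (1 − f)·s²/n with f = n/N = 4277/28954 = 0.14771707.
Var(ȳ) = (1 − 0.14771707)·4.599/4277 = 0.85228293·0.0010752864 = 9.1644826 × 10^-4.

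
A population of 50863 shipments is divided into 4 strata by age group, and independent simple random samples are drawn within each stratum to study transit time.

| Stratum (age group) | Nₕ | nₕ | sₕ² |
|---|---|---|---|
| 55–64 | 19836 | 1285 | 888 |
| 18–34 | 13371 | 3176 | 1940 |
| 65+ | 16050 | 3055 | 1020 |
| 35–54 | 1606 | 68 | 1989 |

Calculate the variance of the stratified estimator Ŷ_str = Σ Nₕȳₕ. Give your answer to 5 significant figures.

Var(Ŷ_str) = Σₕ Nₕ²(1 − fₕ)sₕ²/nₕ.
55–64: 19836²·(1 − 1285/19836)·888/1285 = 2.5429116 × 10^8.
18–34: 13371²·(1 − 3176/13371)·1940/3176 = 8.3266892 × 10^7.
65+: 16050²·(1 − 3055/16050)·1020/3055 = 6.9637036 × 10^7.
35–54: 1606²·(1 − 68/1606)·1989/68 = 7.2248319 × 10^7.
Sum = 4.7944341 × 10^8.

4.7944 × 10^8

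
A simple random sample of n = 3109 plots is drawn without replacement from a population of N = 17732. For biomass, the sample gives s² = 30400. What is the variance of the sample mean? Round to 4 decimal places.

8.0636

Under SRS without replacement, Var(ȳ) = (1 − f)·s²/n with f = n/N = 3109/17732 = 0.17533273.
Var(ȳ) = (1 − 0.17533273)·30400/3109 = 0.82466727·9.7780637 = 8.0636491.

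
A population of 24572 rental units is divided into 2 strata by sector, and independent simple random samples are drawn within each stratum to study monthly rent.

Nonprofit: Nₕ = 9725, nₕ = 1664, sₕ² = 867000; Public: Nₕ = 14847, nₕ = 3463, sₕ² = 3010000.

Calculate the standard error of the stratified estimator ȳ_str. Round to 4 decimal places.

Var(ȳ_str) = Σₕ Wₕ²(1 − fₕ)sₕ²/nₕ with Wₕ = Nₕ/N, N = 24572.
Nonprofit: Wₕ = 0.39577568; term = 0.39577568²·(1 − 0.17110540)·867000/1664 = 67.649298.
Public: Wₕ = 0.60422432; term = 0.60422432²·(1 − 0.23324577)·3010000/3463 = 243.31371.
Sum = 310.96301.
SE = √(310.96301) = 17.6341.

17.6341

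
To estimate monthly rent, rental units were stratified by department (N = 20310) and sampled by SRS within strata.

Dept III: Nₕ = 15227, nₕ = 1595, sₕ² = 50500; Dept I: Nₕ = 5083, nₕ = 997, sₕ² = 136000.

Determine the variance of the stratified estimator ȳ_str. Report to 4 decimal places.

Var(ȳ_str) = Σₕ Wₕ²(1 − fₕ)sₕ²/nₕ with Wₕ = Nₕ/N, N = 20310.
Dept III: Wₕ = 0.74972920; term = 0.74972920²·(1 − 0.10474814)·50500/1595 = 15.932531.
Dept I: Wₕ = 0.25027080; term = 0.25027080²·(1 − 0.19614401)·136000/997 = 6.8681912.
Sum = 22.800722.

22.8007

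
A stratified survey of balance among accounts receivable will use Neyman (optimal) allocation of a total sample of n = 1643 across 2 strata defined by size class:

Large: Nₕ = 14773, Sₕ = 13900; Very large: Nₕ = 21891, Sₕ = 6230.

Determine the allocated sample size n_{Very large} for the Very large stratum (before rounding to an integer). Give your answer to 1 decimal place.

655.7

Neyman allocation: nₕ = n·NₕSₕ / Σⱼ NⱼSⱼ.
Σ NⱼSⱼ = 14773·13900 + 21891·6230 = 3.4172563 × 10^8.
n_{Very large} = 1643·21891·6230 / (3.4172563 × 10^8) = 655.7.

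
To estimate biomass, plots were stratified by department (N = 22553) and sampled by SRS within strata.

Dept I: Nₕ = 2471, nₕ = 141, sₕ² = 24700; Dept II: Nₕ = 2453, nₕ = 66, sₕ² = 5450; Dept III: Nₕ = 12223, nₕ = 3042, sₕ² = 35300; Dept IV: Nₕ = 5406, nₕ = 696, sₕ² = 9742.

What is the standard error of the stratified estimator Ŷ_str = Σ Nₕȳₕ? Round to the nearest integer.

56131

Var(Ŷ_str) = Σₕ Nₕ²(1 − fₕ)sₕ²/nₕ.
Dept I: 2471²·(1 − 141/2471)·24700/141 = 1.0085711 × 10^9.
Dept II: 2453²·(1 − 66/2453)·5450/66 = 4.8350674 × 10^8.
Dept III: 12223²·(1 − 3042/12223)·35300/3042 = 1.3022168 × 10^9.
Dept IV: 5406²·(1 − 696/5406)·9742/696 = 3.5639847 × 10^8.
Sum = 3.1506931 × 10^9.
SE = √(3.1506931 × 10^9) = 56131.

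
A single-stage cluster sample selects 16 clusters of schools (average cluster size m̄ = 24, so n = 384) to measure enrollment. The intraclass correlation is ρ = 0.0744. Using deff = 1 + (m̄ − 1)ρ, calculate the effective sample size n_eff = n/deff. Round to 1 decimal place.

141.6

deff = 1 + (24 − 1)·0.0744 = 1 + 1.7112 = 2.7112.
n_eff = 384 / 2.7112 = 141.6.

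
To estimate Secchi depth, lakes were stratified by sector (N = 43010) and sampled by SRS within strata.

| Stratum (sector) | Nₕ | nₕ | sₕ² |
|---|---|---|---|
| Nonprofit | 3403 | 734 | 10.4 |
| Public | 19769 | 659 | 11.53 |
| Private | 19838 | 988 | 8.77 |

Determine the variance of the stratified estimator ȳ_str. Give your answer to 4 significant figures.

0.005437

Var(ȳ_str) = Σₕ Wₕ²(1 − fₕ)sₕ²/nₕ with Wₕ = Nₕ/N, N = 43010.
Nonprofit: Wₕ = 0.07912113; term = 0.07912113²·(1 − 0.21569204)·10.4/734 = 6.9567904 × 10^-5.
Public: Wₕ = 0.45963729; term = 0.45963729²·(1 − 0.03333502)·11.53/659 = 0.003573143.
Private: Wₕ = 0.46124157; term = 0.46124157²·(1 − 0.04980341)·8.77/988 = 0.0017943742.
Sum = 0.0054370851.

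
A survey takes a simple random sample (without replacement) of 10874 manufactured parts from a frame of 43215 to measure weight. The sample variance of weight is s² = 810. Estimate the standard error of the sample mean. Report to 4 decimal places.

0.2361

Under SRS without replacement, Var(ȳ) = (1 − f)·s²/n with f = n/N = 10874/43215 = 0.25162559.
Var(ȳ) = (1 − 0.25162559)·810/10874 = 0.74837441·0.074489608 = 0.055746116.
SE(ȳ) = √(0.055746116) = 0.2361.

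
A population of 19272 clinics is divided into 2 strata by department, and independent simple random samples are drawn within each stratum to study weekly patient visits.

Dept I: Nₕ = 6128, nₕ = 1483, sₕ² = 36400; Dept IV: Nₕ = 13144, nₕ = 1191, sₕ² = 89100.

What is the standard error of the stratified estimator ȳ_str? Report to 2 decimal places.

Var(ȳ_str) = Σₕ Wₕ²(1 − fₕ)sₕ²/nₕ with Wₕ = Nₕ/N, N = 19272.
Dept I: Wₕ = 0.31797426; term = 0.31797426²·(1 − 0.24200392)·36400/1483 = 1.8810968.
Dept IV: Wₕ = 0.68202574; term = 0.68202574²·(1 − 0.09061169)·89100/1191 = 31.645855.
Sum = 33.526952.
SE = √(33.526952) = 5.79.

5.79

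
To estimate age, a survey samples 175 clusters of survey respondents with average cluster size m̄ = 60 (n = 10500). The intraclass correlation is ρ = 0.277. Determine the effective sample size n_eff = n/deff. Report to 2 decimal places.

605.43

deff = 1 + (60 − 1)·0.277 = 1 + 16.343 = 17.343.
n_eff = 10500 / 17.343 = 605.43.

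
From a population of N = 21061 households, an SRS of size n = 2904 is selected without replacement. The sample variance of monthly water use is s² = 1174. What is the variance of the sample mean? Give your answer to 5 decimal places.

0.34853

Under SRS without replacement, Var(ȳ) = (1 − f)·s²/n with f = n/N = 2904/21061 = 0.13788519.
Var(ȳ) = (1 − 0.13788519)·1174/2904 = 0.86211481·0.40426997 = 0.34852713.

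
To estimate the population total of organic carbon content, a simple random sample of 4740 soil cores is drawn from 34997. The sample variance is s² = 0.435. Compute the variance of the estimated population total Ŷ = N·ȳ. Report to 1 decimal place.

Var(Ŷ) = N²·Var(ȳ) = N²·(1 − n/N)·s²/n.
f = 4740/34997 = 0.13544018; Var(ȳ) = 0.86455982·0.435/4740 = 7.9342515 × 10^-5.
Var(Ŷ) = 34997² · (7.9342515 × 10^-5) = 97177.92.

97177.9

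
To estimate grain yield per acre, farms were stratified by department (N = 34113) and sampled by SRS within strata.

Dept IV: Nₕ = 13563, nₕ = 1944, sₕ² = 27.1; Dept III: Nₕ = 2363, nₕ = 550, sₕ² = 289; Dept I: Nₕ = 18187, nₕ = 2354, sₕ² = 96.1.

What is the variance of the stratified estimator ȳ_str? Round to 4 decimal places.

Var(ȳ_str) = Σₕ Wₕ²(1 − fₕ)sₕ²/nₕ with Wₕ = Nₕ/N, N = 34113.
Dept IV: Wₕ = 0.39759036; term = 0.39759036²·(1 − 0.14333112)·27.1/1944 = 0.0018878075.
Dept III: Wₕ = 0.06926978; term = 0.06926978²·(1 − 0.23275497)·289/550 = 0.0019344471.
Dept I: Wₕ = 0.53313986; term = 0.53313986²·(1 − 0.12943311)·96.1/2354 = 0.010101861.
Sum = 0.013924116.

0.0139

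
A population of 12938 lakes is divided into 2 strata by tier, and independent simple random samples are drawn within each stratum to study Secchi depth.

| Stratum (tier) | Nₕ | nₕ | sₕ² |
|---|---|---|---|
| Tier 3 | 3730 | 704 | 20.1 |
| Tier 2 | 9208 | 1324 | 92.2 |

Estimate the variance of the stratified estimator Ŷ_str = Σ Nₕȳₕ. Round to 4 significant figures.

5.378 × 10^6

Var(Ŷ_str) = Σₕ Nₕ²(1 − fₕ)sₕ²/nₕ.
Tier 3: 3730²·(1 − 704/3730)·20.1/704 = 322256.11.
Tier 2: 9208²·(1 − 1324/9208)·92.2/1324 = 5.0553923 × 10^6.
Sum = 5.3776484 × 10^6.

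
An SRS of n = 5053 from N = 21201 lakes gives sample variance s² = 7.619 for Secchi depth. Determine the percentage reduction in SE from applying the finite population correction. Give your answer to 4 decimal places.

12.7267

f = n/N = 5053/21201 = 0.23833781.
SE_no-fpc = √(s²/n) = 0.038830621; SE_fpc = √((1−f)s²/n) = 0.033888749.
Ratio = √(1−f) = 0.87273260. Reduction = 100·(1 − 0.87273260) = 12.7267%.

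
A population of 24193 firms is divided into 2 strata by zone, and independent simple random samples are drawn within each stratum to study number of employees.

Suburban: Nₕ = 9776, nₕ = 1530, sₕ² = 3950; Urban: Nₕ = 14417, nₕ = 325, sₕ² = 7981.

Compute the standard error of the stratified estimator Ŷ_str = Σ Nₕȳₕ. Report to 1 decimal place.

Var(Ŷ_str) = Σₕ Nₕ²(1 − fₕ)sₕ²/nₕ.
Suburban: 9776²·(1 − 1530/9776)·3950/1530 = 2.0811826 × 10^8.
Urban: 14417²·(1 − 325/14417)·7981/325 = 4.9890917 × 10^9.
Sum = 5.19721 × 10^9.
SE = √(5.19721 × 10^9) = 72091.7.

72091.7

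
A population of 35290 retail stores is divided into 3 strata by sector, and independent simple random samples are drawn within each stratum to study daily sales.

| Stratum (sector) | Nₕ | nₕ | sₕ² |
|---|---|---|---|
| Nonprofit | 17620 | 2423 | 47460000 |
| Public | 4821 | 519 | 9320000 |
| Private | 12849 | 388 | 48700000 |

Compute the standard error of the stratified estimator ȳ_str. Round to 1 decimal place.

Var(ȳ_str) = Σₕ Wₕ²(1 − fₕ)sₕ²/nₕ with Wₕ = Nₕ/N, N = 35290.
Nonprofit: Wₕ = 0.49929158; term = 0.49929158²·(1 − 0.13751419)·47460000/2423 = 4211.4803.
Public: Wₕ = 0.13661094; term = 0.13661094²·(1 − 0.10765401)·9320000/519 = 299.05618.
Private: Wₕ = 0.36409748; term = 0.36409748²·(1 − 0.03019690)·48700000/388 = 16136.753.
Sum = 20647.289.
SE = √(20647.289) = 143.7.

143.7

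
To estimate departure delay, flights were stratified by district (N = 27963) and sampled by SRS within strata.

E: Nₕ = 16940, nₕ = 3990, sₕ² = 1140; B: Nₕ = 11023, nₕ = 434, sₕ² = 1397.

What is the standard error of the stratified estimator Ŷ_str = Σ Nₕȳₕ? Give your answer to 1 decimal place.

Var(Ŷ_str) = Σₕ Nₕ²(1 − fₕ)sₕ²/nₕ.
E: 16940²·(1 − 3990/16940)·1140/3990 = 6.2678 × 10^7.
B: 11023²·(1 − 434/11023)·1397/434 = 3.7571751 × 10^8.
Sum = 4.3839551 × 10^8.
SE = √(4.3839551 × 10^8) = 20937.9.

20937.9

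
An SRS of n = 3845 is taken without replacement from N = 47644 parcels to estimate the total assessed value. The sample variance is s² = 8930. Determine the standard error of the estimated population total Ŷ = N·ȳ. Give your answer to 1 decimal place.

69616.8

Var(Ŷ) = N²·Var(ȳ) = N²·(1 − n/N)·s²/n.
f = 3845/47644 = 0.08070271; Var(ȳ) = 0.91929729·8930/3845 = 2.135065.
Var(Ŷ) = 47644² · 2.135065 = 4.8464924 × 10^9.
SE(Ŷ) = √(4.8464924 × 10^9) = 69616.8.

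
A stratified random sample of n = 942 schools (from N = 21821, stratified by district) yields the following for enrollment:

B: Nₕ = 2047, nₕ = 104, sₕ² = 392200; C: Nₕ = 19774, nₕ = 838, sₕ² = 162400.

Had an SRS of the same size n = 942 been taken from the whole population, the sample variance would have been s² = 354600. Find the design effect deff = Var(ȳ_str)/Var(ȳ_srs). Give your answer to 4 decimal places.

Var(ȳ_str) = Σ Wₕ²(1−fₕ)sₕ²/nₕ with Wₕ = Nₕ/21821:
  B: (2047/21821)²·(1−104/2047)·392200/104 = 31.500366
  C: (19774/21821)²·(1−838/19774)·162400/838 = 152.39667
  → Var(ȳ_str) = 183.89704.
Var(ȳ_srs) = (1 − 942/21821)·354600/942 = 360.18272.
deff = 183.89704 / 360.18272 = 0.5106.

0.5106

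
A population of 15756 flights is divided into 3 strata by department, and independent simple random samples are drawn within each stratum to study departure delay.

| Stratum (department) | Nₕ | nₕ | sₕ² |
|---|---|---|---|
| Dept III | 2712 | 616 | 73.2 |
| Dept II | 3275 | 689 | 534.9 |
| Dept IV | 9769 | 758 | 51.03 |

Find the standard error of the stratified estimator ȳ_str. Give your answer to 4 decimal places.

Var(ȳ_str) = Σₕ Wₕ²(1 − fₕ)sₕ²/nₕ with Wₕ = Nₕ/N, N = 15756.
Dept III: Wₕ = 0.17212490; term = 0.17212490²·(1 − 0.22713864)·73.2/616 = 0.0027209426.
Dept II: Wₕ = 0.20785732; term = 0.20785732²·(1 − 0.21038168)·534.9/689 = 0.026485078.
Dept IV: Wₕ = 0.62001777; term = 0.62001777²·(1 − 0.07759238)·51.03/758 = 0.023871929.
Sum = 0.05307795.
SE = √(0.05307795) = 0.2304.

0.2304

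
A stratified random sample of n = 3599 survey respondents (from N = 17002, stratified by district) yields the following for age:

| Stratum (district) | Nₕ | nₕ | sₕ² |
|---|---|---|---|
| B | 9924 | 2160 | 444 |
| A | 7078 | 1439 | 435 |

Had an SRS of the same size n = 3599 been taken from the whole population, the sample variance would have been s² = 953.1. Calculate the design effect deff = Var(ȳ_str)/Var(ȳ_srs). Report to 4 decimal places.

0.4624

Var(ȳ_str) = Σ Wₕ²(1−fₕ)sₕ²/nₕ with Wₕ = Nₕ/17002:
  B: (9924/17002)²·(1−2160/9924)·444/2160 = 0.054790022
  A: (7078/17002)²·(1−1439/7078)·435/1439 = 0.041738909
  → Var(ȳ_str) = 0.096528931.
Var(ȳ_srs) = (1 − 3599/17002)·953.1/3599 = 0.20876545.
deff = 0.096528931 / 0.20876545 = 0.4624.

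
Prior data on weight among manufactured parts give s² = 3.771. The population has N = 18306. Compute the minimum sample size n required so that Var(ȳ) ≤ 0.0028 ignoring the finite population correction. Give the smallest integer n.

1347

Without fpc, n₀ = s²/D = 3.771/0.0028 = 1346.7857.
Rounding up, n = 1347.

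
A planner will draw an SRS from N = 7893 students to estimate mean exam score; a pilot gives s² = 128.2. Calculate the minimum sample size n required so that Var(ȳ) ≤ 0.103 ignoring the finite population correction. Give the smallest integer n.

1245

Without fpc, n₀ = s²/D = 128.2/0.103 = 1244.6602.
Rounding up, n = 1245.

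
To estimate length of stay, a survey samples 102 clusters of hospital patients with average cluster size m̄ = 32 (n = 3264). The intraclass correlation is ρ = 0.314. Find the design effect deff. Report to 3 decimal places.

deff = 1 + (32 − 1)·0.314 = 1 + 9.734 = 10.734.

10.734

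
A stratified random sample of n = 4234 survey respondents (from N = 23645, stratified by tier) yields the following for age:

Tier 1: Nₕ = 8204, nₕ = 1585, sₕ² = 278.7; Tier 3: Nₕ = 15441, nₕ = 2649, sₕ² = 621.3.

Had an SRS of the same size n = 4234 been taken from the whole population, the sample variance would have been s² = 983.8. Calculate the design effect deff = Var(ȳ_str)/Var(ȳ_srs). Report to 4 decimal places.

Var(ȳ_str) = Σ Wₕ²(1−fₕ)sₕ²/nₕ with Wₕ = Nₕ/23645:
  Tier 1: (8204/23645)²·(1−1585/8204)·278.7/1585 = 0.017078397
  Tier 3: (15441/23645)²·(1−2649/15441)·621.3/2649 = 0.082861851
  → Var(ȳ_str) = 0.099940248.
Var(ȳ_srs) = (1 − 4234/23645)·983.8/4234 = 0.19075.
deff = 0.099940248 / 0.19075 = 0.5239.

0.5239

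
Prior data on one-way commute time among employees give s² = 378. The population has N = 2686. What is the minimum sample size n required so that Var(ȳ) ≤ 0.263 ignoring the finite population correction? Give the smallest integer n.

1438

Without fpc, n₀ = s²/D = 378/0.263 = 1437.2624.
Rounding up, n = 1438.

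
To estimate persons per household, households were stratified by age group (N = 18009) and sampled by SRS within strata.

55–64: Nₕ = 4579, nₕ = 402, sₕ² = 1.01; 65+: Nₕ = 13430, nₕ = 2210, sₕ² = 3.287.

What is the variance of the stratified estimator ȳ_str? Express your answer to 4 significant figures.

8.392 × 10^-4

Var(ȳ_str) = Σₕ Wₕ²(1 − fₕ)sₕ²/nₕ with Wₕ = Nₕ/N, N = 18009.
55–64: Wₕ = 0.25426176; term = 0.25426176²·(1 − 0.08779209)·1.01/402 = 1.4816692 × 10^-4.
65+: Wₕ = 0.74573824; term = 0.74573824²·(1 − 0.16455696)·3.287/2210 = 6.9103032 × 10^-4.
Sum = 8.3919724 × 10^-4.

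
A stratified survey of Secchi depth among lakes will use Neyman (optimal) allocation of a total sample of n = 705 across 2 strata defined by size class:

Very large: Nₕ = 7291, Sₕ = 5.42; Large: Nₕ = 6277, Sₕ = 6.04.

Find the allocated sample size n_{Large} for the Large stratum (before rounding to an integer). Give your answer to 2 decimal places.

345.20

Neyman allocation: nₕ = n·NₕSₕ / Σⱼ NⱼSⱼ.
Σ NⱼSⱼ = 7291·5.42 + 6277·6.04 = 77430.3.
n_{Large} = 705·6277·6.04 / 77430.3 = 345.20.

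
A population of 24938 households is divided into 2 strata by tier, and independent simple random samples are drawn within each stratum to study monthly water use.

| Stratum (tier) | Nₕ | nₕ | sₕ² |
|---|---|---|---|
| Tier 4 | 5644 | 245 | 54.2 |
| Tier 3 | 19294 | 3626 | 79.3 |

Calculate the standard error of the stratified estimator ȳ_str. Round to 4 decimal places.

0.1465

Var(ȳ_str) = Σₕ Wₕ²(1 − fₕ)sₕ²/nₕ with Wₕ = Nₕ/N, N = 24938.
Tier 4: Wₕ = 0.22632128; term = 0.22632128²·(1 − 0.04340893)·54.2/245 = 0.010839526.
Tier 3: Wₕ = 0.77367872; term = 0.77367872²·(1 − 0.18793407)·79.3/3626 = 0.010630605.
Sum = 0.021470131.
SE = √(0.021470131) = 0.1465.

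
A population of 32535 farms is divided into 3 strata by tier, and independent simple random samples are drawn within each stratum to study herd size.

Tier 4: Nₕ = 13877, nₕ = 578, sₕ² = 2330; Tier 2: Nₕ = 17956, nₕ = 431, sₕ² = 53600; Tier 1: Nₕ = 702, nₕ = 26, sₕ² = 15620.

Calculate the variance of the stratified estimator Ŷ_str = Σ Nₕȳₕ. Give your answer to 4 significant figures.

Var(Ŷ_str) = Σₕ Nₕ²(1 − fₕ)sₕ²/nₕ.
Tier 4: 13877²·(1 − 578/13877)·2330/578 = 7.4394813 × 10^8.
Tier 2: 17956²·(1 − 431/17956)·53600/431 = 3.9134081 × 10^10.
Tier 1: 702²·(1 − 26/702)·15620/26 = 2.8509624 × 10^8.
Sum = 4.0163125 × 10^10.

4.016 × 10^10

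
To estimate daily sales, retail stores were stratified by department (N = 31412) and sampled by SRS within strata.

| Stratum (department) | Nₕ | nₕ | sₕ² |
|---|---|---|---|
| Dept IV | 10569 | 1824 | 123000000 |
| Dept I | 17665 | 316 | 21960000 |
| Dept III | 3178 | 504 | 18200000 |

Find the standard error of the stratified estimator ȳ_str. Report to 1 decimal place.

168.0

Var(ȳ_str) = Σₕ Wₕ²(1 − fₕ)sₕ²/nₕ with Wₕ = Nₕ/N, N = 31412.
Dept IV: Wₕ = 0.33646377; term = 0.33646377²·(1 − 0.17258019)·123000000/1824 = 6316.5918.
Dept I: Wₕ = 0.56236470; term = 0.56236470²·(1 − 0.01788848)·21960000/316 = 21584.509.
Dept III: Wₕ = 0.10117153; term = 0.10117153²·(1 − 0.15859031)·18200000/504 = 311.00328.
Sum = 28212.104.
SE = √(28212.104) = 168.0.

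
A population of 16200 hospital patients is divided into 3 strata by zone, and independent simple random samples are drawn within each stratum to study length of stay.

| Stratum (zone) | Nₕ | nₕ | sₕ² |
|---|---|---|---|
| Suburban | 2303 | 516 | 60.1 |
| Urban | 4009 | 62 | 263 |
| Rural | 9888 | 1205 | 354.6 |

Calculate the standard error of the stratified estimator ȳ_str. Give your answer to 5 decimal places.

0.59486

Var(ȳ_str) = Σₕ Wₕ²(1 − fₕ)sₕ²/nₕ with Wₕ = Nₕ/N, N = 16200.
Suburban: Wₕ = 0.14216049; term = 0.14216049²·(1 − 0.22405558)·60.1/516 = 0.0018264729.
Urban: Wₕ = 0.24746914; term = 0.24746914²·(1 − 0.01546520)·263/62 = 0.2557627.
Rural: Wₕ = 0.61037037; term = 0.61037037²·(1 − 0.12186489)·354.6/1205 = 0.096271982.
Sum = 0.35386115.
SE = √(0.35386115) = 0.59486.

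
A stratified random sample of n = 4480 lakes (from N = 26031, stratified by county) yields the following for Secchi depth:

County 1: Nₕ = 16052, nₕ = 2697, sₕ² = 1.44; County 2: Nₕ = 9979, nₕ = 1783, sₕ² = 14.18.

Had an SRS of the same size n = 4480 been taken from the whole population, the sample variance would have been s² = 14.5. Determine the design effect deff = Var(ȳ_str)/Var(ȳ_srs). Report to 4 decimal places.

0.4213

Var(ȳ_str) = Σ Wₕ²(1−fₕ)sₕ²/nₕ with Wₕ = Nₕ/26031:
  County 1: (16052/26031)²·(1−2697/16052)·1.44/2697 = 1.6891682 × 10^-4
  County 2: (9979/26031)²·(1−1783/9979)·14.18/1783 = 9.5991362 × 10^-4
  → Var(ȳ_str) = 0.0011288304.
Var(ȳ_srs) = (1 − 4480/26031)·14.5/4480 = 0.002679579.
deff = 0.0011288304 / 0.002679579 = 0.4213.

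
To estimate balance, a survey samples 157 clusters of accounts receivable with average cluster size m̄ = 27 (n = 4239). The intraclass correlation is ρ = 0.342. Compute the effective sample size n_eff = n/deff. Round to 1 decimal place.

deff = 1 + (27 − 1)·0.342 = 1 + 8.892 = 9.892.
n_eff = 4239 / 9.892 = 428.5.

428.5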